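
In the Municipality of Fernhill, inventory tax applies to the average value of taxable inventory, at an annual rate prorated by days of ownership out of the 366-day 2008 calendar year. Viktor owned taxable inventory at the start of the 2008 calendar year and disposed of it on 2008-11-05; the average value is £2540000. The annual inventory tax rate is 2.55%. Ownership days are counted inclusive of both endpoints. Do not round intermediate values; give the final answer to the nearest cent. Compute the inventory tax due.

£54859.84

Days held (2008-01-01 to 2008-11-05): 310 out of 366
Tax = £2540000 × 2.55% × 310/366 = £54859.8361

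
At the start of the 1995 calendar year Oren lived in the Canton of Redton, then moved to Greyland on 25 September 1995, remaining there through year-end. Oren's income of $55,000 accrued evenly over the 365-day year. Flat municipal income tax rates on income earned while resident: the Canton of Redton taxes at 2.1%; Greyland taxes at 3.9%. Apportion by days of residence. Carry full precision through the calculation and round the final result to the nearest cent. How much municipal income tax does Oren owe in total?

$1,420.81

The Canton of Redton, 1 January – 24 September 1995: 267 days → $55,000 × 2.1% × 267/365 = $844.8904
Greyland, 25 September – 31 December 1995: 98 days → $55,000 × 3.9% × 98/365 = $575.9178
Total = $1,420.8082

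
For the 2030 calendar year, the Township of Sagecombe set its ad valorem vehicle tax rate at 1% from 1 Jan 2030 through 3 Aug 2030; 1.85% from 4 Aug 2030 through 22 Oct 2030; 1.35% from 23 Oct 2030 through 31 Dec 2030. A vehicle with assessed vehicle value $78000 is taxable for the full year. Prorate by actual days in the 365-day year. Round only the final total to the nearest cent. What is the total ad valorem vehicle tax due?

$977.67

1 Jan – 3 Aug 2030: 215 days at 1% → $78000 × 1% × 215/365 = $459.4521
4 Aug – 22 Oct 2030: 80 days at 1.85% → $78000 × 1.85% × 80/365 = $316.2740
23 Oct – 31 Dec 2030: 70 days at 1.35% → $78000 × 1.35% × 70/365 = $201.9452
Total = $977.6712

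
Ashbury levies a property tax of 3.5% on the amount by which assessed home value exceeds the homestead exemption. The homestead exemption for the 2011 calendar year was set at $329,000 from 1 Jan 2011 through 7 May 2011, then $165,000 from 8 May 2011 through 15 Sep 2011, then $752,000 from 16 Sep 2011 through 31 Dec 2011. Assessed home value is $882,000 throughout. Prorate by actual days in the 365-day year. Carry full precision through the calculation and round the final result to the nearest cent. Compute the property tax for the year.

$17,075.01

1 Jan – 7 May 2011: 127 days, exemption $329,000 → ($882,000 − $329,000) × 3.5% × 127/365 = $6,734.4795
8 May – 15 Sep 2011: 131 days, exemption $165,000 → ($882,000 − $165,000) × 3.5% × 131/365 = $9,006.6986
16 Sep – 31 Dec 2011: 107 days, exemption $752,000 → ($882,000 − $752,000) × 3.5% × 107/365 = $1,333.8356
Total = $17,075.0137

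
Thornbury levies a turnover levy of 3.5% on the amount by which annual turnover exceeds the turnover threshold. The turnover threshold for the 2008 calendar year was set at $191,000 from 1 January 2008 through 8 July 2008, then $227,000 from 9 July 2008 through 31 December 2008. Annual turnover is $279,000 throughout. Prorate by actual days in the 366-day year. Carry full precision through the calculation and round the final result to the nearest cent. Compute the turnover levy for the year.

1 January – 8 July 2008: 190 days, exemption $191,000 → ($279,000 − $191,000) × 3.5% × 190/366 = $1,598.9071
9 July – 31 December 2008: 176 days, exemption $227,000 → ($279,000 − $227,000) × 3.5% × 176/366 = $875.1913
Total = $2,474.0984

$2,474.10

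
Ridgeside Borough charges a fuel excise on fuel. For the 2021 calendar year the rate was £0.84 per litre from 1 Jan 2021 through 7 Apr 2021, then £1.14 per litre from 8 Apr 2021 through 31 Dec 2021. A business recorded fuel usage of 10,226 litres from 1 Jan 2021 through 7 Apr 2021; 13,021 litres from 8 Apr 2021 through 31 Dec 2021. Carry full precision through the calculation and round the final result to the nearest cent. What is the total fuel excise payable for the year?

1 Jan – 7 Apr 2021: 10,226 litres at £0.84/litre → £8,589.84
8 Apr – 31 Dec 2021: 13,021 litres at £1.14/litre → £14,843.94

£23,433.78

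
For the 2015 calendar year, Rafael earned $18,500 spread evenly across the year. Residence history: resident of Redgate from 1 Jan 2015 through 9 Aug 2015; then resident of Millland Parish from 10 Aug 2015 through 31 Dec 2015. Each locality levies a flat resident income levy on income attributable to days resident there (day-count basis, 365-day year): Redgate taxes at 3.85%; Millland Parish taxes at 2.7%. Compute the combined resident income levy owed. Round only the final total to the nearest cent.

Redgate, 1 Jan – 9 Aug 2015: 221 days → $18,500 × 3.85% × 221/365 = $431.2527
Millland Parish, 10 Aug – 31 Dec 2015: 144 days → $18,500 × 2.7% × 144/365 = $197.0630
Total = $628.3158

$628.32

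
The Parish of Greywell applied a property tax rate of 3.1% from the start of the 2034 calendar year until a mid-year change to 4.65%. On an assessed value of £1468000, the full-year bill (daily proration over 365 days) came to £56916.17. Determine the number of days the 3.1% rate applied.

182 days

Let d = days at the first rate; then 365 − d days at the second rate.
£1468000 × [3.1%·d + 4.65%·(365−d)] / 365 = £56916.17
Solving gives d = 182, so the new rate took effect on July 2, 2034.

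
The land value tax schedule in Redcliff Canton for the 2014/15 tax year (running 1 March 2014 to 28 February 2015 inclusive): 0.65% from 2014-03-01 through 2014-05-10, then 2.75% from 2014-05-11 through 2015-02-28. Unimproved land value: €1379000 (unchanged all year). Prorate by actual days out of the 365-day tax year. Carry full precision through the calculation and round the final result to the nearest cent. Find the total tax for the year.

2014-03-01 to 2014-05-10: 71 days at 0.65% → €1379000 × 0.65% × 71/365 = €1743.5849
2014-05-11 to 2015-02-28: 294 days at 2.75% → €1379000 × 2.75% × 294/365 = €30545.7945
Total = €32289.3795

€32289.38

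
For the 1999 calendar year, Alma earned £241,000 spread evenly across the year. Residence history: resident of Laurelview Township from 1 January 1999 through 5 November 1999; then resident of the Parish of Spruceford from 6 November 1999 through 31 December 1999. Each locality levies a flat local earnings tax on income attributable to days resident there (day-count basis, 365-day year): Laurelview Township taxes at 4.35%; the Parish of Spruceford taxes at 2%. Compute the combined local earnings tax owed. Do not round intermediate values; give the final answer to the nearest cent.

Laurelview Township, 1 January – 5 November 1999: 309 days → £241,000 × 4.35% × 309/365 = £8,875.0726
The Parish of Spruceford, 6 November – 31 December 1999: 56 days → £241,000 × 2% × 56/365 = £739.5068
Total = £9,614.5795

£9,614.58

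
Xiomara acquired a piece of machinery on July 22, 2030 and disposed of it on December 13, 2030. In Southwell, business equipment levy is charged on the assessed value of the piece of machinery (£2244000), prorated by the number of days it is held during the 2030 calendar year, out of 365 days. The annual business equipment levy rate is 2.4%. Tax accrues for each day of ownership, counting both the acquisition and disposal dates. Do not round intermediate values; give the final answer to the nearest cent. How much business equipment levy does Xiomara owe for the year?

£21394.85

Days held (July 22 – December 13, 2030): 145 out of 365
Tax = £2244000 × 2.4% × 145/365 = £21394.8493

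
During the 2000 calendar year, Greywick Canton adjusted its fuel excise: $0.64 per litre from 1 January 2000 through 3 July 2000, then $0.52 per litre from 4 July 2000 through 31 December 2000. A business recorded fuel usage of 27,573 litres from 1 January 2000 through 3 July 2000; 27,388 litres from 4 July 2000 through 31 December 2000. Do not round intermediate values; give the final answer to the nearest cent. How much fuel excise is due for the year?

1 January – 3 July 2000: 27,573 litres at $0.64/litre → $17,646.72
4 July – 31 December 2000: 27,388 litres at $0.52/litre → $14,241.76

$31,888.48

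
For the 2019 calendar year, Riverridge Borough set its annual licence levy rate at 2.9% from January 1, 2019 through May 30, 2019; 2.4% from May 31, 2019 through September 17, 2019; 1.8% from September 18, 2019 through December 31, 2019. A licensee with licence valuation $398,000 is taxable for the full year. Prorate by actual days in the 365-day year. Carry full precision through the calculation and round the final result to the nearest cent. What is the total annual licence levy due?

January 1 – May 30, 2019: 150 days at 2.9% → $398,000 × 2.9% × 150/365 = $4,743.2877
May 31 – September 17, 2019: 110 days at 2.4% → $398,000 × 2.4% × 110/365 = $2,878.6849
September 18 – December 31, 2019: 105 days at 1.8% → $398,000 × 1.8% × 105/365 = $2,060.8767
Total = $9,682.8493

$9,682.85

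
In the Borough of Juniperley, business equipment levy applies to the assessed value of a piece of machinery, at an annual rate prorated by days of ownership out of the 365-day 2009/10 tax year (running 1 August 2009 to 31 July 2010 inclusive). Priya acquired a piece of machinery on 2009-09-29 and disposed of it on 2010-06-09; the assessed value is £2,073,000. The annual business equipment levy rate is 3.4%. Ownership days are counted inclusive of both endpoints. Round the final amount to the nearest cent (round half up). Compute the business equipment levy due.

Days held (2009-09-29 to 2010-06-09): 254 out of 365
Tax = £2,073,000 × 3.4% × 254/365 = £49,047.7479

£49,047.75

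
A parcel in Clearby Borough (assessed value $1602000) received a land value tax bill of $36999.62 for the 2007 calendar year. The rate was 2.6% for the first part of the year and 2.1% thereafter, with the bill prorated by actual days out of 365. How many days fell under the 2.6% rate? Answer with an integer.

153 days

Let d = days at the first rate; then 365 − d days at the second rate.
$1602000 × [2.6%·d + 2.1%·(365−d)] / 365 = $36999.62
Solving gives d = 153, so the new rate took effect on 3 Jun 2007.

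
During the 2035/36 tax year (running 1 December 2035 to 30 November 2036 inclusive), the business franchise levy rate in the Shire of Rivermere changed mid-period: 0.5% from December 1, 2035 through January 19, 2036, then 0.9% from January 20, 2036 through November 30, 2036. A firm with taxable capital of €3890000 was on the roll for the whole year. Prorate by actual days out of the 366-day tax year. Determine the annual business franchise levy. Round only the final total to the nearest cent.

€32884.32

December 1, 2035 – January 19, 2036: 50 days at 0.5% → €3890000 × 0.5% × 50/366 = €2657.1038
January 20 – November 30, 2036: 316 days at 0.9% → €3890000 × 0.9% × 316/366 = €30227.2131
Total = €32884.3169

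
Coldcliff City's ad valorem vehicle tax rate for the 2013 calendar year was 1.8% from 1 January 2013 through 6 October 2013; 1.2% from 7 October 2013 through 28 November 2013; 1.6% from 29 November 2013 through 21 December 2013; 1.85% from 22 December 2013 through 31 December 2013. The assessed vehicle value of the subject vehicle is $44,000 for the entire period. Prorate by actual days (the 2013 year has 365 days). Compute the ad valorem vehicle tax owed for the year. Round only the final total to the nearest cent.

1 January – 6 October 2013: 279 days at 1.8% → $44,000 × 1.8% × 279/365 = $605.3918
7 October – 28 November 2013: 53 days at 1.2% → $44,000 × 1.2% × 53/365 = $76.6685
29 November – 21 December 2013: 23 days at 1.6% → $44,000 × 1.6% × 23/365 = $44.3616
22 December – 31 December 2013: 10 days at 1.85% → $44,000 × 1.85% × 10/365 = $22.3014
Total = $748.7233

$748.72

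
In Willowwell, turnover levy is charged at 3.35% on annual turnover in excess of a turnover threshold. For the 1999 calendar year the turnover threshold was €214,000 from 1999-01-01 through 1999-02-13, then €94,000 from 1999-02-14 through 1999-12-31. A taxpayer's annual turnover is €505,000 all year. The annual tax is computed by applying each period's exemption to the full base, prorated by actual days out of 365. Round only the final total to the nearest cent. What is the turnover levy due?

€13,283.90

1999-01-01 to 1999-02-13: 44 days, exemption €214,000 → (€505,000 − €214,000) × 3.35% × 44/365 = €1,175.1616
1999-02-14 to 1999-12-31: 321 days, exemption €94,000 → (€505,000 − €94,000) × 3.35% × 321/365 = €12,108.7356
Total = €13,283.8973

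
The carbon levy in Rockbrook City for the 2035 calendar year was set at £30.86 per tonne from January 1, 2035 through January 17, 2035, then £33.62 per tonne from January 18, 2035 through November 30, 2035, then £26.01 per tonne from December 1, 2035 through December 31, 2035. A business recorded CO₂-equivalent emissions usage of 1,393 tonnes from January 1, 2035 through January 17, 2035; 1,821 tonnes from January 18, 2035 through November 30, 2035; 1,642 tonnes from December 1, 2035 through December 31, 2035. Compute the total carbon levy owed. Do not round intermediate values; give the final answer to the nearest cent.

January 1 – January 17, 2035: 1,393 tonnes at £30.86/tonne → £42,987.98
January 18 – November 30, 2035: 1,821 tonnes at £33.62/tonne → £61,222.02
December 1 – December 31, 2035: 1,642 tonnes at £26.01/tonne → £42,708.42

£146,918.42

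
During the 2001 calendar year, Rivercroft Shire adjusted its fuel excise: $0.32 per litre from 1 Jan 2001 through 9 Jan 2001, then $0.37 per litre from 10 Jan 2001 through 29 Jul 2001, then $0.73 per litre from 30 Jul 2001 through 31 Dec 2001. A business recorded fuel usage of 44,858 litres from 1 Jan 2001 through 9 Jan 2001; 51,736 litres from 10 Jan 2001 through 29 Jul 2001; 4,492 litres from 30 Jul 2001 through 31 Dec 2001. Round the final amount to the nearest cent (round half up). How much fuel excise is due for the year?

$36,776.04

1 Jan – 9 Jan 2001: 44,858 litres at $0.32/litre → $14,354.56
10 Jan – 29 Jul 2001: 51,736 litres at $0.37/litre → $19,142.32
30 Jul – 31 Dec 2001: 4,492 litres at $0.73/litre → $3,279.16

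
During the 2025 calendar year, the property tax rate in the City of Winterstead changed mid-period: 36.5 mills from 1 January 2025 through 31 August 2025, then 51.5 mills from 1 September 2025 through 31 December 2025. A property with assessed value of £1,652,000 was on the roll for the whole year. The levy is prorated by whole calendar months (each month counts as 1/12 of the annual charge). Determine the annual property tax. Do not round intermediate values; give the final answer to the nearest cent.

£68,558.00

1 January – 31 August 2025: 8 months at 36.5 mills → £1,652,000 × 3.65% × 8/12 = £40,198.6667
1 September – 31 December 2025: 4 months at 51.5 mills → £1,652,000 × 5.15% × 4/12 = £28,359.3333
Total = £68,558.0000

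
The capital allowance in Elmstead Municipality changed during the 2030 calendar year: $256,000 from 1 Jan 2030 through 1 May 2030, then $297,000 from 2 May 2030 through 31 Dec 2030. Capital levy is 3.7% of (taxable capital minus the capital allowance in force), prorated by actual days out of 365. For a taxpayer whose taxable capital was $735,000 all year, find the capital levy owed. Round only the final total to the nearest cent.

$16,708.90

1 Jan – 1 May 2030: 121 days, exemption $256,000 → ($735,000 − $256,000) × 3.7% × 121/365 = $5,875.2959
2 May – 31 Dec 2030: 244 days, exemption $297,000 → ($735,000 − $297,000) × 3.7% × 244/365 = $10,833.6000
Total = $16,708.8959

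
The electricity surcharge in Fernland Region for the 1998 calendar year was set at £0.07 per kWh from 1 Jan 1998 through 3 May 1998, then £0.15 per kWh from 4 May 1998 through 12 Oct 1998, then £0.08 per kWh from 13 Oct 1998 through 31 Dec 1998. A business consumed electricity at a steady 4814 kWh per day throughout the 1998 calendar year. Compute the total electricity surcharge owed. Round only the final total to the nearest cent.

£189238.34

1 Jan – 3 May 1998: 123 days × 4814 kWh/day = 592,122 kWh at £0.07/kWh → £41448.54
4 May – 12 Oct 1998: 162 days × 4814 kWh/day = 779,868 kWh at £0.15/kWh → £116980.20
13 Oct – 31 Dec 1998: 80 days × 4814 kWh/day = 385,120 kWh at £0.08/kWh → £30809.60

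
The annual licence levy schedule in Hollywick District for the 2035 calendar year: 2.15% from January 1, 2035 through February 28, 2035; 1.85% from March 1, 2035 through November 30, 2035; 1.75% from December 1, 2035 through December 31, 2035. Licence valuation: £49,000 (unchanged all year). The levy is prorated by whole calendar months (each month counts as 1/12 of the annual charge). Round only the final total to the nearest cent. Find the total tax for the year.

January 1 – February 28, 2035: 2 months at 2.15% → £49,000 × 2.15% × 2/12 = £175.5833
March 1 – November 30, 2035: 9 months at 1.85% → £49,000 × 1.85% × 9/12 = £679.8750
December 1 – December 31, 2035: 1 month at 1.75% → £49,000 × 1.75% × 1/12 = £71.4583
Total = £926.9167

£926.92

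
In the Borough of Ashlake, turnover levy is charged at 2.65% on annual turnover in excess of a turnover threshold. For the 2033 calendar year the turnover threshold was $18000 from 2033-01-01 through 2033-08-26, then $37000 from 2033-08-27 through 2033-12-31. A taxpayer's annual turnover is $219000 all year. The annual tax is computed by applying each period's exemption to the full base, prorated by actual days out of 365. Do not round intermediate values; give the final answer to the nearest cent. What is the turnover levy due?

$5151.31

2033-01-01 to 2033-08-26: 238 days, exemption $18000 → ($219000 − $18000) × 2.65% × 238/365 = $3473.1699
2033-08-27 to 2033-12-31: 127 days, exemption $37000 → ($219000 − $37000) × 2.65% × 127/365 = $1678.1397
Total = $5151.3096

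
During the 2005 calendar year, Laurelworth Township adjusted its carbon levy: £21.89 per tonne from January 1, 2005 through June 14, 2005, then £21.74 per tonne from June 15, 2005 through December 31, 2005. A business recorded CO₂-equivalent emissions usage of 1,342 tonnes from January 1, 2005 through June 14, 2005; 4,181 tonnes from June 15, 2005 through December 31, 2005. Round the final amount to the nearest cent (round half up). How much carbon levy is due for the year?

£120,271.32

January 1 – June 14, 2005: 1,342 tonnes at £21.89/tonne → £29,376.38
June 15 – December 31, 2005: 4,181 tonnes at £21.74/tonne → £90,894.94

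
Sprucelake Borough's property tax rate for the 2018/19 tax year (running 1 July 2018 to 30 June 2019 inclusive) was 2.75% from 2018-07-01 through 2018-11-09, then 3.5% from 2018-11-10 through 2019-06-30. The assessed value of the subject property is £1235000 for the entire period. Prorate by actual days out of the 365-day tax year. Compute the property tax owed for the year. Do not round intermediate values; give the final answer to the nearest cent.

2018-07-01 to 2018-11-09: 132 days at 2.75% → £1235000 × 2.75% × 132/365 = £12282.3288
2018-11-10 to 2019-06-30: 233 days at 3.5% → £1235000 × 3.5% × 233/365 = £27592.9452
Total = £39875.2740

£39875.27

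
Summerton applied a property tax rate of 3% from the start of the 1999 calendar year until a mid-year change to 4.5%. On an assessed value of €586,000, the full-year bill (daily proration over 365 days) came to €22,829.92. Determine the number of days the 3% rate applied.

Let d = days at the first rate; then 365 − d days at the second rate.
€586,000 × [3%·d + 4.5%·(365−d)] / 365 = €22,829.92
Solving gives d = 147, so the new rate took effect on 28 May 1999.

147 days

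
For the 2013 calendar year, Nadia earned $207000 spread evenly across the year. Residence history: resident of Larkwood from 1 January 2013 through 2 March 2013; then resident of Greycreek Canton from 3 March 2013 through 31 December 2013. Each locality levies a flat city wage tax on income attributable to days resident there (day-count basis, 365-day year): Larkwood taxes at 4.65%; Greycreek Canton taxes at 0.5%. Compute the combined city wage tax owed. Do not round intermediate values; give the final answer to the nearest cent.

Larkwood, 1 January – 2 March 2013: 61 days → $207000 × 4.65% × 61/365 = $1608.6452
Greycreek Canton, 3 March – 31 December 2013: 304 days → $207000 × 0.5% × 304/365 = $862.0274
Total = $2470.6726

$2470.67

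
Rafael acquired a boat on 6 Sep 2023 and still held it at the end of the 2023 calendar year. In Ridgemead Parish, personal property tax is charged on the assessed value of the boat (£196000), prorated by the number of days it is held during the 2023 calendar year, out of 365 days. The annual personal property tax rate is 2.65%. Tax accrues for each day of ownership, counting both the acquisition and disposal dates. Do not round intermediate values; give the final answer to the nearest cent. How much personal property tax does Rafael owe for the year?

£1664.93

Days held (6 Sep – 31 Dec 2023): 117 out of 365
Tax = £196000 × 2.65% × 117/365 = £1664.9260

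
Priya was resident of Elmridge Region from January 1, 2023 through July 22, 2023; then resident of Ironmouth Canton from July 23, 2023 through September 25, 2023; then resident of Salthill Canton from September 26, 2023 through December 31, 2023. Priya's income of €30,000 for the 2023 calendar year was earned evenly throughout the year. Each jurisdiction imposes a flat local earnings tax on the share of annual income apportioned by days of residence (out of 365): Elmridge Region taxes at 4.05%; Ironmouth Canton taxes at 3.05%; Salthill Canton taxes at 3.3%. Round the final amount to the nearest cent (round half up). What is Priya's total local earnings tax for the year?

€1,101.78

Elmridge Region, January 1 – July 22, 2023: 203 days → €30,000 × 4.05% × 203/365 = €675.7397
Ironmouth Canton, July 23 – September 25, 2023: 65 days → €30,000 × 3.05% × 65/365 = €162.9452
Salthill Canton, September 26 – December 31, 2023: 97 days → €30,000 × 3.3% × 97/365 = €263.0959
Total = €1,101.7808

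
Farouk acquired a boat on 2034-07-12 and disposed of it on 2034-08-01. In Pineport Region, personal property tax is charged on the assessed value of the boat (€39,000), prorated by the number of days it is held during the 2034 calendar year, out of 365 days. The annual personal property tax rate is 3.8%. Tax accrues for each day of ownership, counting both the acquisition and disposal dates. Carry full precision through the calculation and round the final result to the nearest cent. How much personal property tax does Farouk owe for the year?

€85.27

Days held (2034-07-12 to 2034-08-01): 21 out of 365
Tax = €39,000 × 3.8% × 21/365 = €85.2658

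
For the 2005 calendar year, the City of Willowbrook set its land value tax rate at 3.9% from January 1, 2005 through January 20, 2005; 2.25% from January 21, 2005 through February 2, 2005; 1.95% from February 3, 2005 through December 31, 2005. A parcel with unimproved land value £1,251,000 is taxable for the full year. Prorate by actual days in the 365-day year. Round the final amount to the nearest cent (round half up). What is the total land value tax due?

January 1 – January 20, 2005: 20 days at 3.9% → £1,251,000 × 3.9% × 20/365 = £2,673.3699
January 21 – February 2, 2005: 13 days at 2.25% → £1,251,000 × 2.25% × 13/365 = £1,002.5137
February 3 – December 31, 2005: 332 days at 1.95% → £1,251,000 × 1.95% × 332/365 = £22,188.9699
Total = £25,864.8534

£25,864.85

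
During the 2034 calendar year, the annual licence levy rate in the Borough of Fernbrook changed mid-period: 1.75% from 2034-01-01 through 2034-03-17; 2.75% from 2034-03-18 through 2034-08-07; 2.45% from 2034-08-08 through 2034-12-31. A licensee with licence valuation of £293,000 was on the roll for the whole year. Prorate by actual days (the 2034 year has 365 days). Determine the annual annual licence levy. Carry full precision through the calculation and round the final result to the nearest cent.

£7,095.82

2034-01-01 to 2034-03-17: 76 days at 1.75% → £293,000 × 1.75% × 76/365 = £1,067.6438
2034-03-18 to 2034-08-07: 143 days at 2.75% → £293,000 × 2.75% × 143/365 = £3,156.7740
2034-08-08 to 2034-12-31: 146 days at 2.45% → £293,000 × 2.45% × 146/365 = £2,871.4000
Total = £7,095.8178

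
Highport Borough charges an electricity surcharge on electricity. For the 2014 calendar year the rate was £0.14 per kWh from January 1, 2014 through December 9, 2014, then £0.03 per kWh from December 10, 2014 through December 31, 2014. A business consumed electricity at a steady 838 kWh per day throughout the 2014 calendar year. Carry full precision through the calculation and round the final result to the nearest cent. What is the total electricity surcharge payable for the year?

January 1 – December 9, 2014: 343 days × 838 kWh/day = 287,434 kWh at £0.14/kWh → £40,240.76
December 10 – December 31, 2014: 22 days × 838 kWh/day = 18,436 kWh at £0.03/kWh → £553.08

£40,793.84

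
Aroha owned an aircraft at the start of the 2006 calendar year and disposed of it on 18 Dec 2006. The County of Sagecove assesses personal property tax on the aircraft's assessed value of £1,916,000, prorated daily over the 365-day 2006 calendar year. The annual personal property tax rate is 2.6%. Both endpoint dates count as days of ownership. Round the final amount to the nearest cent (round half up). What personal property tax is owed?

Days held (1 Jan – 18 Dec 2006): 352 out of 365
Tax = £1,916,000 × 2.6% × 352/365 = £48,041.7315

£48,041.73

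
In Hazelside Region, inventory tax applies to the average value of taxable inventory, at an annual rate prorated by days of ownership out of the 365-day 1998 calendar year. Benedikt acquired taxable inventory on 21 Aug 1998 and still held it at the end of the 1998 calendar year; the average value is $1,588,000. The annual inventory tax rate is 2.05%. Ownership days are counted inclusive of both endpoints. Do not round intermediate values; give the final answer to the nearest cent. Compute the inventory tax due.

Days held (21 Aug – 31 Dec 1998): 133 out of 365
Tax = $1,588,000 × 2.05% × 133/365 = $11,862.1425

$11,862.14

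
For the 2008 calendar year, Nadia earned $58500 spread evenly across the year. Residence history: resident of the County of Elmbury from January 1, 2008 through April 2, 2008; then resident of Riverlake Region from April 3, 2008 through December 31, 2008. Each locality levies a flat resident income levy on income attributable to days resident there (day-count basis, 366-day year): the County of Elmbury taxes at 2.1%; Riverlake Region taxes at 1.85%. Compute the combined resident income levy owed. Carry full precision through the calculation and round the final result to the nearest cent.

$1119.41

The County of Elmbury, January 1 – April 2, 2008: 93 days → $58500 × 2.1% × 93/366 = $312.1598
Riverlake Region, April 3 – December 31, 2008: 273 days → $58500 × 1.85% × 273/366 = $807.2520
Total = $1119.4119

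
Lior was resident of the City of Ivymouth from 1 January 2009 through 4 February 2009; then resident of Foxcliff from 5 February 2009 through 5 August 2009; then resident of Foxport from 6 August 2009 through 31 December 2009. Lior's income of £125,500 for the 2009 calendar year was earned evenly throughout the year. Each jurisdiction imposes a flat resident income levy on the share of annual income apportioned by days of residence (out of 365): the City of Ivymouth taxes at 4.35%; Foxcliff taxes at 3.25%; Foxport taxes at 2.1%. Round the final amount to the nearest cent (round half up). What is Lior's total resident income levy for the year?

£3,625.92

The City of Ivymouth, 1 January – 4 February 2009: 35 days → £125,500 × 4.35% × 35/365 = £523.4897
Foxcliff, 5 February – 5 August 2009: 182 days → £125,500 × 3.25% × 182/365 = £2,033.7877
Foxport, 6 August – 31 December 2009: 148 days → £125,500 × 2.1% × 148/365 = £1,068.6411
Total = £3,625.9185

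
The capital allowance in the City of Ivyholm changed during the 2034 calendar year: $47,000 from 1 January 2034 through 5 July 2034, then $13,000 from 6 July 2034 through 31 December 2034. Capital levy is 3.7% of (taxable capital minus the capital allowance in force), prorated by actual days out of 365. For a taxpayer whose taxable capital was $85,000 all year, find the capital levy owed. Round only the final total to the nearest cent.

1 January – 5 July 2034: 186 days, exemption $47,000 → ($85,000 − $47,000) × 3.7% × 186/365 = $716.4822
6 July – 31 December 2034: 179 days, exemption $13,000 → ($85,000 − $13,000) × 3.7% × 179/365 = $1,306.4548
Total = $2,022.9370

$2,022.94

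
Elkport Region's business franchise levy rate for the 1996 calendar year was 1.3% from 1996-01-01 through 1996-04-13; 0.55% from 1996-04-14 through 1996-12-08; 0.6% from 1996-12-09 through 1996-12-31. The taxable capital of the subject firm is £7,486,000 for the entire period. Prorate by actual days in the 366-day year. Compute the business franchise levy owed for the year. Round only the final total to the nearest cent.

£57,361.99

1996-01-01 to 1996-04-13: 104 days at 1.3% → £7,486,000 × 1.3% × 104/366 = £27,653.2022
1996-04-14 to 1996-12-08: 239 days at 0.55% → £7,486,000 × 0.55% × 239/366 = £26,886.1940
1996-12-09 to 1996-12-31: 23 days at 0.6% → £7,486,000 × 0.6% × 23/366 = £2,822.5902
Total = £57,361.9863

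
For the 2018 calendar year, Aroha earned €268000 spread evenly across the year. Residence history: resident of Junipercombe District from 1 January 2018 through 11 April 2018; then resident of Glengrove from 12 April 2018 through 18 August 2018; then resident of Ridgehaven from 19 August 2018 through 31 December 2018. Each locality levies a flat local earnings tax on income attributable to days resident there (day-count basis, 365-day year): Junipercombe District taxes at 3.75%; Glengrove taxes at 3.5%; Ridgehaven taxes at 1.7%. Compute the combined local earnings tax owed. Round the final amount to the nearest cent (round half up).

Junipercombe District, 1 January – 11 April 2018: 101 days → €268000 × 3.75% × 101/365 = €2780.9589
Glengrove, 12 April – 18 August 2018: 129 days → €268000 × 3.5% × 129/365 = €3315.1233
Ridgehaven, 19 August – 31 December 2018: 135 days → €268000 × 1.7% × 135/365 = €1685.0959
Total = €7781.1781

€7781.18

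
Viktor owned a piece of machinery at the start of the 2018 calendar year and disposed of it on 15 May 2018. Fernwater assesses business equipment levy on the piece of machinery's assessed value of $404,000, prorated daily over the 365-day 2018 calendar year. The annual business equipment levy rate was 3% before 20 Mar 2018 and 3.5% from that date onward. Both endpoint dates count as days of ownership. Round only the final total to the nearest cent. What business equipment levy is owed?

1 Jan – 19 Mar 2018: 78 days at 3% → $404,000 × 3% × 78/365 = $2,590.0274
20 Mar – 15 May 2018: 57 days at 3.5% → $404,000 × 3.5% × 57/365 = $2,208.1644
Total = $4,798.1918

$4,798.19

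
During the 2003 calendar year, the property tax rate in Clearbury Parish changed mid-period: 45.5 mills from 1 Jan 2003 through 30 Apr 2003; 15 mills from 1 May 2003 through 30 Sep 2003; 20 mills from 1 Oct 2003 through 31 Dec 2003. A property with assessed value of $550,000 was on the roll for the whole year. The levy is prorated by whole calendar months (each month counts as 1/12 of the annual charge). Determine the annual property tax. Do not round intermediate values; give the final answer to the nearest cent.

$14,529.17

1 Jan – 30 Apr 2003: 4 months at 45.5 mills → $550,000 × 4.55% × 4/12 = $8,341.6667
1 May – 30 Sep 2003: 5 months at 15 mills → $550,000 × 1.5% × 5/12 = $3,437.5000
1 Oct – 31 Dec 2003: 3 months at 20 mills → $550,000 × 2% × 3/12 = $2,750.0000
Total = $14,529.1667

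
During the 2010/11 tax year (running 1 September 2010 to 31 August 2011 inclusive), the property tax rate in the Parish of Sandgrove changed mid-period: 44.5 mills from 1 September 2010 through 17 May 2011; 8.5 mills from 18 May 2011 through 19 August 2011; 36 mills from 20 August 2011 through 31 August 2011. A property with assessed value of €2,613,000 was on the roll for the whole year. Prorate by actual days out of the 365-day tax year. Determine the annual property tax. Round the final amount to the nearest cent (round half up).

€91,322.56

1 September 2010 – 17 May 2011: 259 days at 44.5 mills → €2,613,000 × 4.45% × 259/365 = €82,509.9493
18 May – 19 August 2011: 94 days at 8.5 mills → €2,613,000 × 0.85% × 94/365 = €5,719.9644
20 August – 31 August 2011: 12 days at 36 mills → €2,613,000 × 3.6% × 12/365 = €3,092.6466
Total = €91,322.5603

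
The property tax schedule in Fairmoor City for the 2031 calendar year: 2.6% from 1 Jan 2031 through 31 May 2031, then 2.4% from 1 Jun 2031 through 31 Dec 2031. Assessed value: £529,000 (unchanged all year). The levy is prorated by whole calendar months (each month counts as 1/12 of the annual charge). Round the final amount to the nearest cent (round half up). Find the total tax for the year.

1 Jan – 31 May 2031: 5 months at 2.6% → £529,000 × 2.6% × 5/12 = £5,730.8333
1 Jun – 31 Dec 2031: 7 months at 2.4% → £529,000 × 2.4% × 7/12 = £7,406.0000
Total = £13,136.8333

£13,136.83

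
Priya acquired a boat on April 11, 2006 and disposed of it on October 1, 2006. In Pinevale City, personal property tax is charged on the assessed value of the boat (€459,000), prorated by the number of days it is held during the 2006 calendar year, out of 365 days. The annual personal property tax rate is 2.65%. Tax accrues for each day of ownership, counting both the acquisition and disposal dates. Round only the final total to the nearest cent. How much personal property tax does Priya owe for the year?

€5,798.49

Days held (April 11 – October 1, 2006): 174 out of 365
Tax = €459,000 × 2.65% × 174/365 = €5,798.4904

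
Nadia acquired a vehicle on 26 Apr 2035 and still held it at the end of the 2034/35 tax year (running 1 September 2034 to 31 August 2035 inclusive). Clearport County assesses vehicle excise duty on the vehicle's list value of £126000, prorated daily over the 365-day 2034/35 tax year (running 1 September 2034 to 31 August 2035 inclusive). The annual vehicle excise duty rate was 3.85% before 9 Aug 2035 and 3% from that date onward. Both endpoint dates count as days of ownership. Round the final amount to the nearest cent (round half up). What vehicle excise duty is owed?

£1633.68

26 Apr – 8 Aug 2035: 105 days at 3.85% → £126000 × 3.85% × 105/365 = £1395.4932
9 Aug – 31 Aug 2035: 23 days at 3% → £126000 × 3% × 23/365 = £238.1918
Total = £1633.6849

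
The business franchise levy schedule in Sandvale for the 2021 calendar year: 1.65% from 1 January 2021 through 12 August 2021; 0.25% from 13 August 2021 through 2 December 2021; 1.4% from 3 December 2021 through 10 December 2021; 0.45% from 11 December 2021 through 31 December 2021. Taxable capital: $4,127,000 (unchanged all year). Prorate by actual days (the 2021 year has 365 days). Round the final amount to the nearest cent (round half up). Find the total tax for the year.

1 January – 12 August 2021: 224 days at 1.65% → $4,127,000 × 1.65% × 224/365 = $41,790.1151
13 August – 2 December 2021: 112 days at 0.25% → $4,127,000 × 0.25% × 112/365 = $3,165.9178
3 December – 10 December 2021: 8 days at 1.4% → $4,127,000 × 1.4% × 8/365 = $1,266.3671
11 December – 31 December 2021: 21 days at 0.45% → $4,127,000 × 0.45% × 21/365 = $1,068.4973
Total = $47,290.8973

$47,290.90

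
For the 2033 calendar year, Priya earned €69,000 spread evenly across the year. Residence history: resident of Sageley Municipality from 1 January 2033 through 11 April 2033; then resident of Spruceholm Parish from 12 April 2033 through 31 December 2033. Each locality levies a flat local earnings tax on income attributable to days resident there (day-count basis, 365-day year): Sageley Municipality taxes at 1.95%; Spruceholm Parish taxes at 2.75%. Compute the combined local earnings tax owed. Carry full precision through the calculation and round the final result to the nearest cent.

€1,744.75

Sageley Municipality, 1 January – 11 April 2033: 101 days → €69,000 × 1.95% × 101/365 = €372.3164
Spruceholm Parish, 12 April – 31 December 2033: 264 days → €69,000 × 2.75% × 264/365 = €1,372.4384
Total = €1,744.7548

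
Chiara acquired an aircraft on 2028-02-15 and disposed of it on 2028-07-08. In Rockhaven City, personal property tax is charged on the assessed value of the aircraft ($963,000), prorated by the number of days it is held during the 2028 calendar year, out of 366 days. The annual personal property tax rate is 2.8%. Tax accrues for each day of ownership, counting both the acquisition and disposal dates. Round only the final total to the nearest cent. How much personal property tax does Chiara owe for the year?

$10,682.46

Days held (2028-02-15 to 2028-07-08): 145 out of 366
Tax = $963,000 × 2.8% × 145/366 = $10,682.4590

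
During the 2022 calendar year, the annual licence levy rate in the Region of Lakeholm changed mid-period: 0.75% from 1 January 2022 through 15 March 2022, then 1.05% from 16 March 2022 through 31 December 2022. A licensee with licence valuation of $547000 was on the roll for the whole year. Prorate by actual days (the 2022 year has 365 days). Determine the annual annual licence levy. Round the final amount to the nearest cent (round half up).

1 January – 15 March 2022: 74 days at 0.75% → $547000 × 0.75% × 74/365 = $831.7397
16 March – 31 December 2022: 291 days at 1.05% → $547000 × 1.05% × 291/365 = $4579.0644
Total = $5410.8041

$5410.80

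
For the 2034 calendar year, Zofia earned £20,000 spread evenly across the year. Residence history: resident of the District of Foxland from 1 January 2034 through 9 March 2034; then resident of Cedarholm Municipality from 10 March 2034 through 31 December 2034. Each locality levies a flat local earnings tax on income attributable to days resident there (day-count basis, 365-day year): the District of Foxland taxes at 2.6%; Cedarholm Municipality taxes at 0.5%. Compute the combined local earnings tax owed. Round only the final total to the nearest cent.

The District of Foxland, 1 January – 9 March 2034: 68 days → £20,000 × 2.6% × 68/365 = £96.8767
Cedarholm Municipality, 10 March – 31 December 2034: 297 days → £20,000 × 0.5% × 297/365 = £81.3699
Total = £178.2466

£178.25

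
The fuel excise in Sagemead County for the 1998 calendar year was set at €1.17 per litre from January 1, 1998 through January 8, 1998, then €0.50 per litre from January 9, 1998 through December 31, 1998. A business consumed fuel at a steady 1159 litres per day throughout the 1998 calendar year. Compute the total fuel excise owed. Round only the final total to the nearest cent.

€217729.74

January 1 – January 8, 1998: 8 days × 1159 litres/day = 9,272 litres at €1.17/litre → €10848.24
January 9 – December 31, 1998: 357 days × 1159 litres/day = 413,763 litres at €0.50/litre → €206881.50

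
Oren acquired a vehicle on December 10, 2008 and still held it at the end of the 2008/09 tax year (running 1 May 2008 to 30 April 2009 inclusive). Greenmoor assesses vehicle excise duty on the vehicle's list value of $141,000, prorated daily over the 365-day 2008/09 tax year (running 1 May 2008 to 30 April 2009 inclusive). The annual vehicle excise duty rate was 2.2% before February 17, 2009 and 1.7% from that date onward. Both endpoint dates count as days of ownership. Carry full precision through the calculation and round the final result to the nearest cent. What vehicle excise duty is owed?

$1,065.81

December 10, 2008 – February 16, 2009: 69 days at 2.2% → $141,000 × 2.2% × 69/365 = $586.4055
February 17 – April 30, 2009: 73 days at 1.7% → $141,000 × 1.7% × 73/365 = $479.4000
Total = $1,065.8055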